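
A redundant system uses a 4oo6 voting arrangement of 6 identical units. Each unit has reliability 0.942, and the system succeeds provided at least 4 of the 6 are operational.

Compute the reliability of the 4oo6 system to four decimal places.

R = Σ_{i=4}^{6} C(6,i) p^i (1−p)^{6−i} with p = 0.942
C(6,4)·0.942^4·0.058^2 = 0.039733
C(6,5)·0.942^5·0.058^1 = 0.258127
C(6,6)·0.942^6·0.058^0 = 0.698724
Sum = 0.9966

0.9966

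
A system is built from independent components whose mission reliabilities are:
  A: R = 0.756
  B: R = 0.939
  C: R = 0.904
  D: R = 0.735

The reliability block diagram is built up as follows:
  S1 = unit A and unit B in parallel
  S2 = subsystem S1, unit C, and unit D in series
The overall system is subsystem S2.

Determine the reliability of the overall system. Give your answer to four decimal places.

Parallel (A and B): 1 − (1 − 0.756000)(1 − 0.939000) = 0.985116
Series ([0.985116], C, and D): 0.985116 × 0.904000 × 0.735000 = 0.6546

0.6546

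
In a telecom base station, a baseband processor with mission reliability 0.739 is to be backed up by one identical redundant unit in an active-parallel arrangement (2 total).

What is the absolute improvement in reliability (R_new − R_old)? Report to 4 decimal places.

0.1929

R_before = 0.739
R_after = 1 − (1 − 0.739)^2 = 0.9319
ΔR = 0.9319 − 0.739 = 0.1929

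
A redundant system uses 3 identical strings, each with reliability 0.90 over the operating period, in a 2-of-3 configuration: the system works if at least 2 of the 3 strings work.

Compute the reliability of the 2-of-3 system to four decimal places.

0.9720

R = Σ_{i=2}^{3} C(3,i) p^i (1−p)^{3−i} with p = 0.90
C(3,2)·0.90^2·0.10^1 = 0.243000
C(3,3)·0.90^3·0.10^0 = 0.729000
Sum = 0.9720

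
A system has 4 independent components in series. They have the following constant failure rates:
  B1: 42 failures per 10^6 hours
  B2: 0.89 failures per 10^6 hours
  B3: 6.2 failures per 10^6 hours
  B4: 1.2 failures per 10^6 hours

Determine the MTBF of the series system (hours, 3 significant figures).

19900

Series of exponential components: λ_sys = Σ λ_i
λ_sys = 0.000042 + 0.00000089 + 0.0000062 + 0.0000012 = 5.0290e-05 /h
MTBF = 1 / λ_sys = 19900 h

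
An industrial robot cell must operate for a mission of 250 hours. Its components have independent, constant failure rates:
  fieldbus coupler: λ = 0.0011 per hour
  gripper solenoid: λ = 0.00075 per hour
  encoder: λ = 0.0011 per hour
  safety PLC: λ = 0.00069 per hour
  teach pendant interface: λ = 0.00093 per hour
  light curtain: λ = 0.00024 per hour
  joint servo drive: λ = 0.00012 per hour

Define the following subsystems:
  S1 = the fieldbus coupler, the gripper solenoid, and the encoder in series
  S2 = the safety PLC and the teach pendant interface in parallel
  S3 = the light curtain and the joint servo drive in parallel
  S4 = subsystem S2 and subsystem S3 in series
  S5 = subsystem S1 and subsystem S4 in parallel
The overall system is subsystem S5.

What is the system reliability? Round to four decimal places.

R(fieldbus coupler) = exp(−0.0011 × 250) = 0.759572
R(gripper solenoid) = exp(−0.00075 × 250) = 0.829029
R(encoder) = exp(−0.0011 × 250) = 0.759572
R(safety PLC) = exp(−0.00069 × 250) = 0.841558
R(teach pendant interface) = exp(−0.00093 × 250) = 0.792550
R(light curtain) = exp(−0.00024 × 250) = 0.941765
R(joint servo drive) = exp(−0.00012 × 250) = 0.970446
Series (fieldbus coupler, gripper solenoid, and encoder): 0.759572 × 0.829029 × 0.759572 = 0.478308
Parallel (safety PLC and teach pendant interface): 1 − (1 − 0.841558)(1 − 0.792550) = 0.967131
Parallel (light curtain and joint servo drive): 1 − (1 − 0.941765)(1 − 0.970446) = 0.998279
Series ([0.967131] and [0.998279]): 0.967131 × 0.998279 = 0.965467
Parallel ([0.478308] and [0.965467]): 1 − (1 − 0.478308)(1 − 0.965467) = 0.9820

0.9820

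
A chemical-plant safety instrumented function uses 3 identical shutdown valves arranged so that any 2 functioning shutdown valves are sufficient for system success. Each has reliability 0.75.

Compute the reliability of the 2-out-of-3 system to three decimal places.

0.844

R = Σ_{i=2}^{3} C(3,i) p^i (1−p)^{3−i} with p = 0.75
C(3,2)·0.75^2·0.25^1 = 0.42188
C(3,3)·0.75^3·0.25^0 = 0.42188
Sum = 0.844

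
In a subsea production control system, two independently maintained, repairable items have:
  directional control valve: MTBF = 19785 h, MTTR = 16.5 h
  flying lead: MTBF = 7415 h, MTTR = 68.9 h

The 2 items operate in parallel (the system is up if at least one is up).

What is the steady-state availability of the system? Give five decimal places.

A(directional control valve) = MTBF/(MTBF+MTTR) = 19785/(19785+16.5) = 0.999167
A(flying lead) = MTBF/(MTBF+MTTR) = 7415/(7415+68.9) = 0.990794
Parallel availability: 1 − (1 − 0.999167)(1 − 0.990794) = 0.99999

0.99999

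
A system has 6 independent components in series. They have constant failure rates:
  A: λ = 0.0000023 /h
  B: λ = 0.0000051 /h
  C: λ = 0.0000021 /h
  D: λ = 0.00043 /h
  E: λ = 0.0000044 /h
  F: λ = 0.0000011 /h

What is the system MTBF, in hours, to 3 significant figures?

Series of exponential components: λ_sys = Σ λ_i
λ_sys = 0.0000023 + 0.0000051 + 0.0000021 + 0.00043 + 0.0000044 + 0.0000011 = 4.4500e-04 /h
MTBF = 1 / λ_sys = 2250 h

2250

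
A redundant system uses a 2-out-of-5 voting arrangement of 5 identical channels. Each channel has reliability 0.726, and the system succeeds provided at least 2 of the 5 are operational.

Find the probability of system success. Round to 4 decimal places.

R = Σ_{i=2}^{5} C(5,i) p^i (1−p)^{5−i} with p = 0.726
C(5,2)·0.726^2·0.274^3 = 0.108424
C(5,3)·0.726^3·0.274^2 = 0.287284
C(5,4)·0.726^4·0.274^1 = 0.380598
C(5,5)·0.726^5·0.274^0 = 0.201689
Sum = 0.9780

0.9780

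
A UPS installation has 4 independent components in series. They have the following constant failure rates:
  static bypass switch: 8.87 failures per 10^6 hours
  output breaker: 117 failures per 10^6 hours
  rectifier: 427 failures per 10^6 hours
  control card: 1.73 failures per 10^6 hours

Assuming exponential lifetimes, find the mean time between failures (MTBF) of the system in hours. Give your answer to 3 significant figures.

Series of exponential components: λ_sys = Σ λ_i
λ_sys = 0.00000887 + 0.000117 + 0.000427 + 0.00000173 = 5.5460e-04 /h
MTBF = 1 / λ_sys = 1800 h

1800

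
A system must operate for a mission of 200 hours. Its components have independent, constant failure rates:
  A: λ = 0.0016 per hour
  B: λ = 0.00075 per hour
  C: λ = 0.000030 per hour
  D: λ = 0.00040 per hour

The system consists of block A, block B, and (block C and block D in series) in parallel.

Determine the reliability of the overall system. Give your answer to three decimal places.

R(A) = exp(−0.0016 × 200) = 0.72615
R(B) = exp(−0.00075 × 200) = 0.86071
R(C) = exp(−0.000030 × 200) = 0.99402
R(D) = exp(−0.00040 × 200) = 0.92312
Series (C and D): 0.99402 × 0.92312 = 0.91760
Parallel (A, B, and [0.91760]): 1 − (1 − 0.72615)(1 − 0.86071)(1 − 0.91760) = 0.997

0.997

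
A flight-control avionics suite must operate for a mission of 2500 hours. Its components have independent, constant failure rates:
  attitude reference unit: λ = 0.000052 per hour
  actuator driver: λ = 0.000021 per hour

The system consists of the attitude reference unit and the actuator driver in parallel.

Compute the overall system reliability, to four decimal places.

0.9938

R(attitude reference unit) = exp(−0.000052 × 2500) = 0.878095
R(actuator driver) = exp(−0.000021 × 2500) = 0.948854
Parallel (attitude reference unit and actuator driver): 1 − (1 − 0.878095)(1 − 0.948854) = 0.9938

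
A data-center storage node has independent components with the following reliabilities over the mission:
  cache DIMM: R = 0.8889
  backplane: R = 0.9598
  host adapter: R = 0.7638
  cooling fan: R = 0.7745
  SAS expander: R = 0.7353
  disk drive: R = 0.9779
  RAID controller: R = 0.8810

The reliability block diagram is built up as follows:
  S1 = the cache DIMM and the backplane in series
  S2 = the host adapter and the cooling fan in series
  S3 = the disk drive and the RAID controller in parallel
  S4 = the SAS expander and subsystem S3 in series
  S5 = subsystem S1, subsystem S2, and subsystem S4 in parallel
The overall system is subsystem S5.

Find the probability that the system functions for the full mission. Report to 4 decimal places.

Series (cache DIMM and backplane): 0.888900 × 0.959800 = 0.853166
Series (host adapter and cooling fan): 0.763800 × 0.774500 = 0.591563
Parallel (disk drive and RAID controller): 1 − (1 − 0.977900)(1 − 0.881000) = 0.997370
Series (SAS expander and [0.997370]): 0.735300 × 0.997370 = 0.733366
Parallel ([0.853166], [0.591563], and [0.733366]): 1 − (1 − 0.853166)(1 − 0.591563)(1 − 0.733366) = 0.9840

0.9840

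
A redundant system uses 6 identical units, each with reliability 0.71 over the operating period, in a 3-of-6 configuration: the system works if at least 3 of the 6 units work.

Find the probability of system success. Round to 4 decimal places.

R = Σ_{i=3}^{6} C(6,i) p^i (1−p)^{6−i} with p = 0.71
C(6,3)·0.71^3·0.29^3 = 0.174582
C(6,4)·0.71^4·0.29^2 = 0.320568
C(6,5)·0.71^5·0.29^1 = 0.313936
C(6,6)·0.71^6·0.29^0 = 0.128100
Sum = 0.9372

0.9372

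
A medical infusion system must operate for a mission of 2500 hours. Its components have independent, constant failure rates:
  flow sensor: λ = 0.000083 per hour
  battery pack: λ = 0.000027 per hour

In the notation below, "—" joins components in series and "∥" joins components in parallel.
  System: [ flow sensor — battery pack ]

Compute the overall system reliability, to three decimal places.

0.760

R(flow sensor) = exp(−0.000083 × 2500) = 0.81261
R(battery pack) = exp(−0.000027 × 2500) = 0.93473
Series (flow sensor and battery pack): 0.81261 × 0.93473 = 0.760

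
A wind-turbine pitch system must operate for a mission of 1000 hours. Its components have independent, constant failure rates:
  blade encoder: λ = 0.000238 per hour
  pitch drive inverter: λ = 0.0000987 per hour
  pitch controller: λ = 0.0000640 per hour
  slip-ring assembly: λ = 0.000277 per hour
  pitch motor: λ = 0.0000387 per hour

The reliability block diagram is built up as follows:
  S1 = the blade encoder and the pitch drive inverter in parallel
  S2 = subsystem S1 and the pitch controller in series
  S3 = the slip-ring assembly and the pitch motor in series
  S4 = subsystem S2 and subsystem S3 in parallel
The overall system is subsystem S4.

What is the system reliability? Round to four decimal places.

0.9782

R(blade encoder) = exp(−0.000238 × 1000) = 0.788203
R(pitch drive inverter) = exp(−0.0000987 × 1000) = 0.906014
R(pitch controller) = exp(−0.0000640 × 1000) = 0.938005
R(slip-ring assembly) = exp(−0.000277 × 1000) = 0.758054
R(pitch motor) = exp(−0.0000387 × 1000) = 0.962039
Parallel (blade encoder and pitch drive inverter): 1 − (1 − 0.788203)(1 − 0.906014) = 0.980094
Series ([0.980094] and pitch controller): 0.980094 × 0.938005 = 0.919333
Series (slip-ring assembly and pitch motor): 0.758054 × 0.962039 = 0.729278
Parallel ([0.919333] and [0.729278]): 1 − (1 − 0.919333)(1 − 0.729278) = 0.9782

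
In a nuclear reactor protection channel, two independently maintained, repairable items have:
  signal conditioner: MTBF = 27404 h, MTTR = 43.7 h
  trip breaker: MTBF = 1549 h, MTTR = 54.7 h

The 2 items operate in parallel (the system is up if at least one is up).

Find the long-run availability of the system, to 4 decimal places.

0.9999

A(signal conditioner) = MTBF/(MTBF+MTTR) = 27404/(27404+43.7) = 0.998408
A(trip breaker) = MTBF/(MTBF+MTTR) = 1549/(1549+54.7) = 0.965891
Parallel availability: 1 − (1 − 0.998408)(1 − 0.965891) = 0.9999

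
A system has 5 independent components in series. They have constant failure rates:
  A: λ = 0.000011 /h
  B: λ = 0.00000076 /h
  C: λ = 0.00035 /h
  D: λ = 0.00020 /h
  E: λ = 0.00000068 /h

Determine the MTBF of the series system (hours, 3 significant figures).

1780

Series of exponential components: λ_sys = Σ λ_i
λ_sys = 0.000011 + 0.00000076 + 0.00035 + 0.00020 + 0.00000068 = 5.6244e-04 /h
MTBF = 1 / λ_sys = 1780 h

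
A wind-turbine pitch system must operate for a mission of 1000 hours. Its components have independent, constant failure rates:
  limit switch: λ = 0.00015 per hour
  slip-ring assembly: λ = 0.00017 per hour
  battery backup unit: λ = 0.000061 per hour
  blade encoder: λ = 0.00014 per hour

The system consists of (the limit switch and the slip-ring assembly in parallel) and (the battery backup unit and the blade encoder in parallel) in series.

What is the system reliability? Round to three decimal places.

0.971

R(limit switch) = exp(−0.00015 × 1000) = 0.86071
R(slip-ring assembly) = exp(−0.00017 × 1000) = 0.84366
R(battery backup unit) = exp(−0.000061 × 1000) = 0.94082
R(blade encoder) = exp(−0.00014 × 1000) = 0.86936
Parallel (limit switch and slip-ring assembly): 1 − (1 − 0.86071)(1 − 0.84366) = 0.97822
Parallel (battery backup unit and blade encoder): 1 − (1 − 0.94082)(1 − 0.86936) = 0.99227
Series ([0.97822] and [0.99227]): 0.97822 × 0.99227 = 0.971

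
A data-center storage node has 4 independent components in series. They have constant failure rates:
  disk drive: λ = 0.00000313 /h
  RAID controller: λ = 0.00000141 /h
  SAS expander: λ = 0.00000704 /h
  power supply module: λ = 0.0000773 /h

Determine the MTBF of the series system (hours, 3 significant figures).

Series of exponential components: λ_sys = Σ λ_i
λ_sys = 0.00000313 + 0.00000141 + 0.00000704 + 0.0000773 = 8.8880e-05 /h
MTBF = 1 / λ_sys = 11300 h

11300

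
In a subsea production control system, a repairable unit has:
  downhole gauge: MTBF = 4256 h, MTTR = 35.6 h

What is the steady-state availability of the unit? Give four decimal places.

0.9917

A(downhole gauge) = MTBF/(MTBF+MTTR) = 4256/(4256+35.6) = 0.9917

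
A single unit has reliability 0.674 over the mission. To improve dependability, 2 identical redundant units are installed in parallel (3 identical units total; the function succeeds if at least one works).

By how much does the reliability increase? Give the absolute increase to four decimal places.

R_before = 0.674
R_after = 1 − (1 − 0.674)^3 = 0.9654
ΔR = 0.9654 − 0.674 = 0.2914

0.2914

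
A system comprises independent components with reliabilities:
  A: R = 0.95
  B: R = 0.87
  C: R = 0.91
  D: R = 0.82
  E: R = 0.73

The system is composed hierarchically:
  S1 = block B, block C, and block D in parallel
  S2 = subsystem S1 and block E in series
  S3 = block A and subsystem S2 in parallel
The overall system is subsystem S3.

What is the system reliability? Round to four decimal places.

Parallel (B, C, and D): 1 − (1 − 0.870000)(1 − 0.910000)(1 − 0.820000) = 0.997894
Series ([0.997894] and E): 0.997894 × 0.730000 = 0.728463
Parallel (A and [0.728463]): 1 − (1 − 0.950000)(1 − 0.728463) = 0.9864

0.9864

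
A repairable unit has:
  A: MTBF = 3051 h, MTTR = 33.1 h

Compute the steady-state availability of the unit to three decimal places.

0.989

A(A) = MTBF/(MTBF+MTTR) = 3051/(3051+33.1) = 0.989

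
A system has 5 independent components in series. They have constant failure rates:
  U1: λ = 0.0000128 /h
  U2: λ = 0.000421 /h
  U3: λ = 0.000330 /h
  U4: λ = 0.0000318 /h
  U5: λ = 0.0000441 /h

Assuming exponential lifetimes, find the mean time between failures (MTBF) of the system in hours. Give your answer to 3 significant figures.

Series of exponential components: λ_sys = Σ λ_i
λ_sys = 0.0000128 + 0.000421 + 0.000330 + 0.0000318 + 0.0000441 = 8.3970e-04 /h
MTBF = 1 / λ_sys = 1190 h

1190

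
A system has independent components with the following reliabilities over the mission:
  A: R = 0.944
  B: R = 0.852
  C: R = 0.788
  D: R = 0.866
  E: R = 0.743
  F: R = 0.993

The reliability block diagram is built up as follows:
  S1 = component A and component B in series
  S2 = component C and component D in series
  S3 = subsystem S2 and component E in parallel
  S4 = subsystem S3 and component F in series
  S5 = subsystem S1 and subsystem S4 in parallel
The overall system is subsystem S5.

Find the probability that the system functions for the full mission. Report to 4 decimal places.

Series (A and B): 0.944000 × 0.852000 = 0.804288
Series (C and D): 0.788000 × 0.866000 = 0.682408
Parallel ([0.682408] and E): 1 − (1 − 0.682408)(1 − 0.743000) = 0.918379
Series ([0.918379] and F): 0.918379 × 0.993000 = 0.911950
Parallel ([0.804288] and [0.911950]): 1 − (1 − 0.804288)(1 − 0.911950) = 0.9828

0.9828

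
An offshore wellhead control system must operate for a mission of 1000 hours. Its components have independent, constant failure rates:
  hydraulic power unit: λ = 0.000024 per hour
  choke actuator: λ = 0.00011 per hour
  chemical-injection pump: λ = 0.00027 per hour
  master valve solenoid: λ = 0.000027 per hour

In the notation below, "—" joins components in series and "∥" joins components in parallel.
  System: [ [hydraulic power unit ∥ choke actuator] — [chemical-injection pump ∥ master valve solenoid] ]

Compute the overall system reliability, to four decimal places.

R(hydraulic power unit) = exp(−0.000024 × 1000) = 0.976286
R(choke actuator) = exp(−0.00011 × 1000) = 0.895834
R(chemical-injection pump) = exp(−0.00027 × 1000) = 0.763379
R(master valve solenoid) = exp(−0.000027 × 1000) = 0.973361
Parallel (hydraulic power unit and choke actuator): 1 − (1 − 0.976286)(1 − 0.895834) = 0.997530
Parallel (chemical-injection pump and master valve solenoid): 1 − (1 − 0.763379)(1 − 0.973361) = 0.993697
Series ([0.997530] and [0.993697]): 0.997530 × 0.993697 = 0.9912

0.9912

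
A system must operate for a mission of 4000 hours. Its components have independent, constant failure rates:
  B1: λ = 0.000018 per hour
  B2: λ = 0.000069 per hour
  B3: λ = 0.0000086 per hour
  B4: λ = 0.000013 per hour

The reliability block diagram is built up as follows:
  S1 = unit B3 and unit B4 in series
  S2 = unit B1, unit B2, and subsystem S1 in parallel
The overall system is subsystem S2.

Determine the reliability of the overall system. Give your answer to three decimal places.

R(B1) = exp(−0.000018 × 4000) = 0.93053
R(B2) = exp(−0.000069 × 4000) = 0.75881
R(B3) = exp(−0.0000086 × 4000) = 0.96618
R(B4) = exp(−0.000013 × 4000) = 0.94933
Series (B3 and B4): 0.96618 × 0.94933 = 0.91722
Parallel (B1, B2, and [0.91722]): 1 − (1 − 0.93053)(1 − 0.75881)(1 − 0.91722) = 0.999

0.999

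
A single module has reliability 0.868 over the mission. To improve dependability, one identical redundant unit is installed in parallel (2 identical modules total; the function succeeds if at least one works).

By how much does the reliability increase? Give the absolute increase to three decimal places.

0.115

R_before = 0.868
R_after = 1 − (1 − 0.868)^2 = 0.983
ΔR = 0.983 − 0.868 = 0.115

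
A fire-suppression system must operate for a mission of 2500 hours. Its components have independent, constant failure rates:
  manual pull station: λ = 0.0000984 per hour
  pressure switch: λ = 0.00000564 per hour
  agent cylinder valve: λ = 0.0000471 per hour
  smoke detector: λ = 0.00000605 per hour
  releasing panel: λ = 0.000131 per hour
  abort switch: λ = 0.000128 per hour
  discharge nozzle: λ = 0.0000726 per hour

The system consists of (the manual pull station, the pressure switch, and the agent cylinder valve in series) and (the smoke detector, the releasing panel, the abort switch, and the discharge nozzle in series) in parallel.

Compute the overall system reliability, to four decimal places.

R(manual pull station) = exp(−0.0000984 × 2500) = 0.781922
R(pressure switch) = exp(−0.00000564 × 2500) = 0.985999
R(agent cylinder valve) = exp(−0.0000471 × 2500) = 0.888918
R(smoke detector) = exp(−0.00000605 × 2500) = 0.984989
R(releasing panel) = exp(−0.000131 × 2500) = 0.720723
R(abort switch) = exp(−0.000128 × 2500) = 0.726149
R(discharge nozzle) = exp(−0.0000726 × 2500) = 0.834018
Series (manual pull station, pressure switch, and agent cylinder valve): 0.781922 × 0.985999 × 0.888918 = 0.685333
Series (smoke detector, releasing panel, abort switch, and discharge nozzle): 0.984989 × 0.720723 × 0.726149 × 0.834018 = 0.429933
Parallel ([0.685333] and [0.429933]): 1 − (1 − 0.685333)(1 − 0.429933) = 0.8206

0.8206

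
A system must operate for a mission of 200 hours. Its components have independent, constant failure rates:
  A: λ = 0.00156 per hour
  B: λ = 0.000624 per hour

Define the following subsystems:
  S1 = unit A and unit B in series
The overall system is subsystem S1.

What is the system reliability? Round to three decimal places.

R(A) = exp(−0.00156 × 200) = 0.73198
R(B) = exp(−0.000624 × 200) = 0.88267
Series (A and B): 0.73198 × 0.88267 = 0.646

0.646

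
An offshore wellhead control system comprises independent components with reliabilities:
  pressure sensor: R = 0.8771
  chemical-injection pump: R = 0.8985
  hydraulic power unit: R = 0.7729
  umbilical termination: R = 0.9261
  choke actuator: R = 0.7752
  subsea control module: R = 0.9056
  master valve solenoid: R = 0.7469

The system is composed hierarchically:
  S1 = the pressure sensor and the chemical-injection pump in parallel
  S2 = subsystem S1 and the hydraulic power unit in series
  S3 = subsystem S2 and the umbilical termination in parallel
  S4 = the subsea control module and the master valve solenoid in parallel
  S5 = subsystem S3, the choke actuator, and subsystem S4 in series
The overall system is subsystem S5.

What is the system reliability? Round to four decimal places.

0.7434

Parallel (pressure sensor and chemical-injection pump): 1 − (1 − 0.877100)(1 − 0.898500) = 0.987526
Series ([0.987526] and hydraulic power unit): 0.987526 × 0.772900 = 0.763259
Parallel ([0.763259] and umbilical termination): 1 − (1 − 0.763259)(1 − 0.926100) = 0.982505
Parallel (subsea control module and master valve solenoid): 1 − (1 − 0.905600)(1 − 0.746900) = 0.976107
Series ([0.982505], choke actuator, and [0.976107]): 0.982505 × 0.775200 × 0.976107 = 0.7434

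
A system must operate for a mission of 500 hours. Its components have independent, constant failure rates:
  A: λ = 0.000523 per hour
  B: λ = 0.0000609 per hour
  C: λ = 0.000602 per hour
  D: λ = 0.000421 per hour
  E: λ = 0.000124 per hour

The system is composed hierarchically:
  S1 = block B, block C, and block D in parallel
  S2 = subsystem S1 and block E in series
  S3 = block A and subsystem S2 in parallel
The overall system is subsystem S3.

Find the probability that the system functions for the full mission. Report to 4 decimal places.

0.9858

R(A) = exp(−0.000523 × 500) = 0.769896
R(B) = exp(−0.0000609 × 500) = 0.970009
R(C) = exp(−0.000602 × 500) = 0.740078
R(D) = exp(−0.000421 × 500) = 0.810179
R(E) = exp(−0.000124 × 500) = 0.939883
Parallel (B, C, and D): 1 − (1 − 0.970009)(1 − 0.740078)(1 − 0.810179) = 0.998520
Series ([0.998520] and E): 0.998520 × 0.939883 = 0.938492
Parallel (A and [0.938492]): 1 − (1 − 0.769896)(1 − 0.938492) = 0.9858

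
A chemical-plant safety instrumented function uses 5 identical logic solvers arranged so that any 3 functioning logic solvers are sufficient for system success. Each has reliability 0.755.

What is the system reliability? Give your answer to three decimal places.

0.902

R = Σ_{i=3}^{5} C(5,i) p^i (1−p)^{5−i} with p = 0.755
C(5,3)·0.755^3·0.245^2 = 0.25833
C(5,4)·0.755^4·0.245^1 = 0.39804
C(5,5)·0.755^5·0.245^0 = 0.24532
Sum = 0.902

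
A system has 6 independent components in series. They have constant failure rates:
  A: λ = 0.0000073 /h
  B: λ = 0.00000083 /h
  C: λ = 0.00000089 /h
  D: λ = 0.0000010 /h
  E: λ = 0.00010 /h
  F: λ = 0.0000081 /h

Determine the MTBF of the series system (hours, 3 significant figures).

Series of exponential components: λ_sys = Σ λ_i
λ_sys = 0.0000073 + 0.00000083 + 0.00000089 + 0.0000010 + 0.00010 + 0.0000081 = 1.1812e-04 /h
MTBF = 1 / λ_sys = 8470 h

8470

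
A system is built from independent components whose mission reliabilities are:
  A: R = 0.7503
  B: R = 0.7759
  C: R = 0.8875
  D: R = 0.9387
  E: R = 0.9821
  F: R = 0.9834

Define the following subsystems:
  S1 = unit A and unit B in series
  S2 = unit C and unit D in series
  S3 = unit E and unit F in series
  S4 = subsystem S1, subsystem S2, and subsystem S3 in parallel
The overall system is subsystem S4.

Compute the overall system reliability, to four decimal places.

0.9976

Series (A and B): 0.750300 × 0.775900 = 0.582158
Series (C and D): 0.887500 × 0.938700 = 0.833096
Series (E and F): 0.982100 × 0.983400 = 0.965797
Parallel ([0.582158], [0.833096], and [0.965797]): 1 − (1 − 0.582158)(1 − 0.833096)(1 − 0.965797) = 0.9976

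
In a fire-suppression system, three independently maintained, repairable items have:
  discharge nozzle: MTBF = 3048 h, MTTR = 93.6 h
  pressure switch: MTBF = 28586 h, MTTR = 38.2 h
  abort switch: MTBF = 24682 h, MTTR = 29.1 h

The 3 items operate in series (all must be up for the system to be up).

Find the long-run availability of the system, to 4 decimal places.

A(discharge nozzle) = MTBF/(MTBF+MTTR) = 3048/(3048+93.6) = 0.970206
A(pressure switch) = MTBF/(MTBF+MTTR) = 28586/(28586+38.2) = 0.998665
A(abort switch) = MTBF/(MTBF+MTTR) = 24682/(24682+29.1) = 0.998822
Series availability: 0.970206 × 0.998665 × 0.998822 = 0.9678

0.9678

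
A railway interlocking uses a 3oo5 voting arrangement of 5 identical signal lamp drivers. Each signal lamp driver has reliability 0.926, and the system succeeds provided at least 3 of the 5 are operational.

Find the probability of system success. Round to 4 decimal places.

R = Σ_{i=3}^{5} C(5,i) p^i (1−p)^{5−i} with p = 0.926
C(5,3)·0.926^3·0.074^2 = 0.043481
C(5,4)·0.926^4·0.074^1 = 0.272048
C(5,5)·0.926^5·0.074^0 = 0.680855
Sum = 0.9964

0.9964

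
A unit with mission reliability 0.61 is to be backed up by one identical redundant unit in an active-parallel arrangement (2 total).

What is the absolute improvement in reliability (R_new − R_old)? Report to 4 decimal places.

0.2379

R_before = 0.61
R_after = 1 − (1 − 0.61)^2 = 0.8479
ΔR = 0.8479 − 0.61 = 0.2379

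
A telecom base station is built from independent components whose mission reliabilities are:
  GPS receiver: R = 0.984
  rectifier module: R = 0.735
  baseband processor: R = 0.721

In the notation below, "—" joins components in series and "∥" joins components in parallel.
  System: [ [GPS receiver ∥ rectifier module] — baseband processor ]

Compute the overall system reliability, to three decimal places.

Parallel (GPS receiver and rectifier module): 1 − (1 − 0.98400)(1 − 0.73500) = 0.99576
Series ([0.99576] and baseband processor): 0.99576 × 0.72100 = 0.718

0.718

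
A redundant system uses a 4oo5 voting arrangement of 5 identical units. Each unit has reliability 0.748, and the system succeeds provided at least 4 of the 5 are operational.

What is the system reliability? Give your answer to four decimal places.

R = Σ_{i=4}^{5} C(5,i) p^i (1−p)^{5−i} with p = 0.748
C(5,4)·0.748^4·0.252^1 = 0.394436
C(5,5)·0.748^5·0.252^0 = 0.234157
Sum = 0.6286

0.6286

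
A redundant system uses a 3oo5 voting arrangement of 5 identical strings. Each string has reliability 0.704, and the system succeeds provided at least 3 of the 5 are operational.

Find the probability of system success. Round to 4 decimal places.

0.8422

R = Σ_{i=3}^{5} C(5,i) p^i (1−p)^{5−i} with p = 0.704
C(5,3)·0.704^3·0.296^2 = 0.305704
C(5,4)·0.704^4·0.296^1 = 0.363540
C(5,5)·0.704^5·0.296^0 = 0.172927
Sum = 0.8422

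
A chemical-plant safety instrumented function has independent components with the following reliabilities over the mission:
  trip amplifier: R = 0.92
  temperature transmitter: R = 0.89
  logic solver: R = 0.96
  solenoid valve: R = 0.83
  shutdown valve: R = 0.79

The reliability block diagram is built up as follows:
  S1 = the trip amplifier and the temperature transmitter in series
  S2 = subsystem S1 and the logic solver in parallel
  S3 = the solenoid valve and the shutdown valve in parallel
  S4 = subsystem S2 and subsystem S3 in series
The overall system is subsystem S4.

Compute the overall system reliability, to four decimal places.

0.9573

Series (trip amplifier and temperature transmitter): 0.920000 × 0.890000 = 0.818800
Parallel ([0.818800] and logic solver): 1 − (1 − 0.818800)(1 − 0.960000) = 0.992752
Parallel (solenoid valve and shutdown valve): 1 − (1 − 0.830000)(1 − 0.790000) = 0.964300
Series ([0.992752] and [0.964300]): 0.992752 × 0.964300 = 0.9573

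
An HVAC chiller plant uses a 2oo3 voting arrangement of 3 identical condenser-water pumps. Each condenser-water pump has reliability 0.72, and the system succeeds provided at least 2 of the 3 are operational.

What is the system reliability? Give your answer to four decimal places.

0.8087

R = Σ_{i=2}^{3} C(3,i) p^i (1−p)^{3−i} with p = 0.72
C(3,2)·0.72^2·0.28^1 = 0.435456
C(3,3)·0.72^3·0.28^0 = 0.373248
Sum = 0.8087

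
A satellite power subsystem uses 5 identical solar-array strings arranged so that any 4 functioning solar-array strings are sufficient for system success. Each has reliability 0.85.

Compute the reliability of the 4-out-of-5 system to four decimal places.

0.8352

R = Σ_{i=4}^{5} C(5,i) p^i (1−p)^{5−i} with p = 0.85
C(5,4)·0.85^4·0.15^1 = 0.391505
C(5,5)·0.85^5·0.15^0 = 0.443705
Sum = 0.8352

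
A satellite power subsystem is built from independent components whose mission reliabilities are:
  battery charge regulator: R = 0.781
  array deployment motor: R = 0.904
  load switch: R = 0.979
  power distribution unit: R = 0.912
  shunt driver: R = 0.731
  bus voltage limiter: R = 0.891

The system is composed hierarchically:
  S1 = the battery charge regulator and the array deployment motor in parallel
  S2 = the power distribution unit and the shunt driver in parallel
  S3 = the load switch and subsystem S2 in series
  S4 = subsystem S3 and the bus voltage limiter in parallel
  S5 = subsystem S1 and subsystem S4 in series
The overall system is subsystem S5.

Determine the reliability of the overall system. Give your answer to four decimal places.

0.9743

Parallel (battery charge regulator and array deployment motor): 1 − (1 − 0.781000)(1 − 0.904000) = 0.978976
Parallel (power distribution unit and shunt driver): 1 − (1 − 0.912000)(1 − 0.731000) = 0.976328
Series (load switch and [0.976328]): 0.979000 × 0.976328 = 0.955825
Parallel ([0.955825] and bus voltage limiter): 1 − (1 − 0.955825)(1 − 0.891000) = 0.995185
Series ([0.978976] and [0.995185]): 0.978976 × 0.995185 = 0.9743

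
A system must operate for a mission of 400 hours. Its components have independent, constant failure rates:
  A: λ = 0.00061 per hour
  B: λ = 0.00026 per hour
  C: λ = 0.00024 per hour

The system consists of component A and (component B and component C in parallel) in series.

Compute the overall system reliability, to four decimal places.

R(A) = exp(−0.00061 × 400) = 0.783488
R(B) = exp(−0.00026 × 400) = 0.901225
R(C) = exp(−0.00024 × 400) = 0.908464
Parallel (B and C): 1 − (1 − 0.901225)(1 − 0.908464) = 0.990959
Series (A and [0.990959]): 0.783488 × 0.990959 = 0.7764

0.7764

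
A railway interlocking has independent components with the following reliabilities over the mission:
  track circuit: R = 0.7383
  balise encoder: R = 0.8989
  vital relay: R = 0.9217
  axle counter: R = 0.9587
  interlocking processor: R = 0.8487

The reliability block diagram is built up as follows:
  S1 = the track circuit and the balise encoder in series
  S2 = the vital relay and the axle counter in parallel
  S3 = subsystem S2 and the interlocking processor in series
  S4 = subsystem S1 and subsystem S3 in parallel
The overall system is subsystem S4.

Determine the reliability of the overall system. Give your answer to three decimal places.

Series (track circuit and balise encoder): 0.73830 × 0.89890 = 0.66366
Parallel (vital relay and axle counter): 1 − (1 − 0.92170)(1 − 0.95870) = 0.99677
Series ([0.99677] and interlocking processor): 0.99677 × 0.84870 = 0.84596
Parallel ([0.66366] and [0.84596]): 1 − (1 − 0.66366)(1 − 0.84596) = 0.948

0.948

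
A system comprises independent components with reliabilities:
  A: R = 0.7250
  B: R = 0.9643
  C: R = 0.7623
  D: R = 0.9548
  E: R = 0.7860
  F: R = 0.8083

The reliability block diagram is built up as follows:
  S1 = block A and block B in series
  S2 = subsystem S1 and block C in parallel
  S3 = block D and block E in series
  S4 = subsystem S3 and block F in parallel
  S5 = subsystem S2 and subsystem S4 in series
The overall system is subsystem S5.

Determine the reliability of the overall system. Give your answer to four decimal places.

Series (A and B): 0.725000 × 0.964300 = 0.699118
Parallel ([0.699118] and C): 1 − (1 − 0.699118)(1 − 0.762300) = 0.928480
Series (D and E): 0.954800 × 0.786000 = 0.750473
Parallel ([0.750473] and F): 1 − (1 − 0.750473)(1 − 0.808300) = 0.952166
Series ([0.928480] and [0.952166]): 0.928480 × 0.952166 = 0.8841

0.8841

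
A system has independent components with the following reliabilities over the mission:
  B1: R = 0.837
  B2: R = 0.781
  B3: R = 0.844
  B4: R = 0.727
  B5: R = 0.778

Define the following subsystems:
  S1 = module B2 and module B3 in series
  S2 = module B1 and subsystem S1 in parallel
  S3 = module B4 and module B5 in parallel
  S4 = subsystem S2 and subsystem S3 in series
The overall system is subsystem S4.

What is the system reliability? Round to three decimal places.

Series (B2 and B3): 0.78100 × 0.84400 = 0.65916
Parallel (B1 and [0.65916]): 1 − (1 − 0.83700)(1 − 0.65916) = 0.94444
Parallel (B4 and B5): 1 − (1 − 0.72700)(1 − 0.77800) = 0.93939
Series ([0.94444] and [0.93939]): 0.94444 × 0.93939 = 0.887

0.887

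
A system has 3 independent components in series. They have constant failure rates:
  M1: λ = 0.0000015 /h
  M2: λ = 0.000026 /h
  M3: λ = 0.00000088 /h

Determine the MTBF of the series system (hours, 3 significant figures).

Series of exponential components: λ_sys = Σ λ_i
λ_sys = 0.0000015 + 0.000026 + 0.00000088 = 2.8380e-05 /h
MTBF = 1 / λ_sys = 35200 h

35200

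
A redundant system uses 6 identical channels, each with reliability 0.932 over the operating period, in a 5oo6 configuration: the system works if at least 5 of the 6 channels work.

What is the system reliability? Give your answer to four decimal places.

R = Σ_{i=5}^{6} C(6,i) p^i (1−p)^{6−i} with p = 0.932
C(6,5)·0.932^5·0.068^1 = 0.286906
C(6,6)·0.932^6·0.068^0 = 0.655383
Sum = 0.9423

0.9423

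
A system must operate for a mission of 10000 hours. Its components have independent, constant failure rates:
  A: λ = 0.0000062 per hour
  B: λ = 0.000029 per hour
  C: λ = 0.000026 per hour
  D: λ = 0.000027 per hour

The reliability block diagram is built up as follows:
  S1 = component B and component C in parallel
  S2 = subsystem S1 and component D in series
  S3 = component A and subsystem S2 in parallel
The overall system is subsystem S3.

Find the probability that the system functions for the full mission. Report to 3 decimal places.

R(A) = exp(−0.0000062 × 10000) = 0.93988
R(B) = exp(−0.000029 × 10000) = 0.74826
R(C) = exp(−0.000026 × 10000) = 0.77105
R(D) = exp(−0.000027 × 10000) = 0.76338
Parallel (B and C): 1 − (1 − 0.74826)(1 − 0.77105) = 0.94236
Series ([0.94236] and D): 0.94236 × 0.76338 = 0.71938
Parallel (A and [0.71938]): 1 − (1 − 0.93988)(1 − 0.71938) = 0.983

0.983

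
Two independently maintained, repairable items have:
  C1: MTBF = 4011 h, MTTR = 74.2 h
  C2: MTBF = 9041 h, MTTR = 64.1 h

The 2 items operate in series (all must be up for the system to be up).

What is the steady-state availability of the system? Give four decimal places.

0.9749

A(C1) = MTBF/(MTBF+MTTR) = 4011/(4011+74.2) = 0.981837
A(C2) = MTBF/(MTBF+MTTR) = 9041/(9041+64.1) = 0.992960
Series availability: 0.981837 × 0.992960 = 0.9749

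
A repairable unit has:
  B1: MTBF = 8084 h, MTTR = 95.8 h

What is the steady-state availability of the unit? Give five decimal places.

0.98829

A(B1) = MTBF/(MTBF+MTTR) = 8084/(8084+95.8) = 0.98829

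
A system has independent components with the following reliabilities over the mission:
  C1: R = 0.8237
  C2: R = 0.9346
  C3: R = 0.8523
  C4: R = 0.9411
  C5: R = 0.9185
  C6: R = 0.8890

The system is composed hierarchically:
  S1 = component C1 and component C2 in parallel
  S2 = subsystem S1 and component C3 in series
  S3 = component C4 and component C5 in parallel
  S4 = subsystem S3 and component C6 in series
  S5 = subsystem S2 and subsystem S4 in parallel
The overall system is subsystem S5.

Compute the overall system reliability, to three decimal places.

0.982

Parallel (C1 and C2): 1 − (1 − 0.82370)(1 − 0.93460) = 0.98847
Series ([0.98847] and C3): 0.98847 × 0.85230 = 0.84247
Parallel (C4 and C5): 1 − (1 − 0.94110)(1 − 0.91850) = 0.99520
Series ([0.99520] and C6): 0.99520 × 0.88900 = 0.88473
Parallel ([0.84247] and [0.88473]): 1 − (1 − 0.84247)(1 − 0.88473) = 0.982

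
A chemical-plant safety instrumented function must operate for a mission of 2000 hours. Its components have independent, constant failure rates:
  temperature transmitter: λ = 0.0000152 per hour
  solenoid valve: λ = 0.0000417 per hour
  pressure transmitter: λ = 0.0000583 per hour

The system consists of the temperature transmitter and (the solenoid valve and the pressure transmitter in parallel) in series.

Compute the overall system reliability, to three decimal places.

0.962

R(temperature transmitter) = exp(−0.0000152 × 2000) = 0.97006
R(solenoid valve) = exp(−0.0000417 × 2000) = 0.91998
R(pressure transmitter) = exp(−0.0000583 × 2000) = 0.88994
Parallel (solenoid valve and pressure transmitter): 1 − (1 − 0.91998)(1 − 0.88994) = 0.99119
Series (temperature transmitter and [0.99119]): 0.97006 × 0.99119 = 0.962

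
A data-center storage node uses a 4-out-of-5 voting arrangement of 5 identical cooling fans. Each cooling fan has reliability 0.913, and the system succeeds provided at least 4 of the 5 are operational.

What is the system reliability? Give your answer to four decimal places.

R = Σ_{i=4}^{5} C(5,i) p^i (1−p)^{5−i} with p = 0.913
C(5,4)·0.913^4·0.087^1 = 0.302254
C(5,5)·0.913^5·0.087^0 = 0.634386
Sum = 0.9366

0.9366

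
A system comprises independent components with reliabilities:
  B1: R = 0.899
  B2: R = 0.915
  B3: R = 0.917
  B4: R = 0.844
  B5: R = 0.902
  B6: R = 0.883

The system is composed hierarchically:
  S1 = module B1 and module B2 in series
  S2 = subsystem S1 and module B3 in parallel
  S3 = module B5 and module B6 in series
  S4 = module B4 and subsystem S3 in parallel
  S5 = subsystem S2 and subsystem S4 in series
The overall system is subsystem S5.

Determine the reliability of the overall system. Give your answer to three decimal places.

0.954

Series (B1 and B2): 0.89900 × 0.91500 = 0.82259
Parallel ([0.82259] and B3): 1 − (1 − 0.82259)(1 − 0.91700) = 0.98527
Series (B5 and B6): 0.90200 × 0.88300 = 0.79647
Parallel (B4 and [0.79647]): 1 − (1 − 0.84400)(1 − 0.79647) = 0.96825
Series ([0.98527] and [0.96825]): 0.98527 × 0.96825 = 0.954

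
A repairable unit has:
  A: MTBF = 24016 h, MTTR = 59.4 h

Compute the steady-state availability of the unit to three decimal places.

0.998

A(A) = MTBF/(MTBF+MTTR) = 24016/(24016+59.4) = 0.998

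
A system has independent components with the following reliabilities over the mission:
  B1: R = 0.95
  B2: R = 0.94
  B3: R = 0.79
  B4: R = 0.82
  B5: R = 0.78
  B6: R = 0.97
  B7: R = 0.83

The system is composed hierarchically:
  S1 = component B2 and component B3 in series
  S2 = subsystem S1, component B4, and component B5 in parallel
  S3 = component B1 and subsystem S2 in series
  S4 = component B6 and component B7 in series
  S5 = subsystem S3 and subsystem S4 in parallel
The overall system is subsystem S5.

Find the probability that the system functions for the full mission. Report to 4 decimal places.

Series (B2 and B3): 0.940000 × 0.790000 = 0.742600
Parallel ([0.742600], B4, and B5): 1 − (1 − 0.742600)(1 − 0.820000)(1 − 0.780000) = 0.989807
Series (B1 and [0.989807]): 0.950000 × 0.989807 = 0.940317
Series (B6 and B7): 0.970000 × 0.830000 = 0.805100
Parallel ([0.940317] and [0.805100]): 1 − (1 − 0.940317)(1 − 0.805100) = 0.9884

0.9884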